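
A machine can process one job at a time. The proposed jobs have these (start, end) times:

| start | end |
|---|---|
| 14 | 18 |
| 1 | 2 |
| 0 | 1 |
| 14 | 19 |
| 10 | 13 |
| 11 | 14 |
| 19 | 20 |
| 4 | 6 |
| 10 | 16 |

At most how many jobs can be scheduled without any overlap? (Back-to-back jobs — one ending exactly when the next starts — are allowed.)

Sort by end time and greedily take each interval whose start is ≥ the last chosen end.
By end time: (0,1), (1,2), (4,6), (10,13), (11,14), (10,16), (14,18), (14,19), (19,20).
Pick (0,1); next start ≥ 1 → (1,2); next start ≥ 2 → (4,6); next start ≥ 6 → (10,13); next start ≥ 13 → (14,18); next start ≥ 18 → (19,20).
Selected 6 jobs.

6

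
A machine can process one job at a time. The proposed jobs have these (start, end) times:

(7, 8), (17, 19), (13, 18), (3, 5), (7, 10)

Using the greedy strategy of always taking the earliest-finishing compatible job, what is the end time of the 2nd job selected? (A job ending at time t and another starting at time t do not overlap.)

8

Sorted by end: (3,5)  (7,8)  (7,10)  (13,18)  (17,19)
take (3,5); take (7,8); skip (7,10); take (13,18); skip (17,19).
Selected: (3,5) (7,8) (13,18)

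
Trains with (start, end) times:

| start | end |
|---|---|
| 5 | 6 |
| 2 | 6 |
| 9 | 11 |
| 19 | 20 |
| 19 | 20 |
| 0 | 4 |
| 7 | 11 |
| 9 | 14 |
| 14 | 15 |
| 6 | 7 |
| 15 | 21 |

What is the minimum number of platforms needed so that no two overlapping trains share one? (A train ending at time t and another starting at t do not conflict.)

Count concurrent intervals with a sweep; the peak is the room count.
starts: [0, 2, 5, 6, 7, 9, 9, 14, 15, 19, 19]
ends:   [4, 6, 6, 7, 11, 11, 14, 15, 20, 20, 21]
s0→1 s2→2 e4→1 s5→2 e6→1 e6→0 s6→1 e7→0 s7→1 s9→2 s9→3  — peak 3.

3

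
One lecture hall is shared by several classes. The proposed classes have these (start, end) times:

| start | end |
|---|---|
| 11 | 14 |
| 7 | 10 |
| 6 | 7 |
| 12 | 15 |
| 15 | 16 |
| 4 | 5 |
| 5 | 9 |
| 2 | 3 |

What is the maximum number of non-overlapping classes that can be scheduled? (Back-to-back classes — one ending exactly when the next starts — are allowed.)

6

Order by finish time; keep every interval that doesn't clash with the previous kept one.
By end time: (2,3), (4,5), (6,7), (5,9), (7,10), (11,14), (12,15), (15,16).
Pick (2,3); next start ≥ 3 → (4,5); next start ≥ 5 → (6,7); next start ≥ 7 → (7,10); next start ≥ 10 → (11,14); next start ≥ 14 → (15,16).
Selected 6 classes.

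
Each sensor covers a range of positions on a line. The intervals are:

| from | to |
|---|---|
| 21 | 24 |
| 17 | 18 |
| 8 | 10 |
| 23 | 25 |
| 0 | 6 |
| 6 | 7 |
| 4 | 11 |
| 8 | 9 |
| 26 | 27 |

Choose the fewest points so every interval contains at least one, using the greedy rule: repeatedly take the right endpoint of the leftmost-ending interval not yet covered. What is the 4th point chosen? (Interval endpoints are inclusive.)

By right end: [0,6]  [6,7]  [8,9]  [8,10]  [4,11]  [17,18]  [21,24]  [23,25]  [26,27]
[0,6] uncovered → point at 6; [8,9] uncovered → point at 9; [17,18] uncovered → point at 18; [21,24] uncovered → point at 24; [26,27] uncovered → point at 27.
Points: 6, 9, 18, 24, 27 (5 total).

24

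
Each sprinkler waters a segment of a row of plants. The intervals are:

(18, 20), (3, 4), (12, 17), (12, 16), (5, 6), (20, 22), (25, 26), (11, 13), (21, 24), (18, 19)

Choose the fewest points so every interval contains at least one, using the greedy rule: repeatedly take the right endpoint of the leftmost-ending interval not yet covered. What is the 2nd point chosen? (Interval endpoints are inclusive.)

Process intervals by earliest right end; each time one isn't hit yet, stab at its right endpoint.
By right end: [3,4]  [5,6]  [11,13]  [12,16]  [12,17]  [18,19]  [18,20]  [20,22]  [21,24]  [25,26]
[3,4] uncovered → point at 4; [5,6] uncovered → point at 6; [11,13] uncovered → point at 13; [18,19] uncovered → point at 19; [20,22] uncovered → point at 22; [25,26] uncovered → point at 26.
Points: 4, 6, 13, 19, 22, 26 (6 total).

6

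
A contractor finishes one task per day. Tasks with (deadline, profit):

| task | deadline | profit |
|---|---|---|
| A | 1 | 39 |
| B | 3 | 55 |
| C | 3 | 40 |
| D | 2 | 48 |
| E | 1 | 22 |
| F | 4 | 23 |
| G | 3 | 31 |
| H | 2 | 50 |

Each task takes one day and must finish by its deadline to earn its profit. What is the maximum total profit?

Take jobs in profit order; each goes to the latest open slot no later than its deadline.
Profit order: B=55 H=50 D=48 C=40 A=39 G=31 F=23 E=22
Assign: B→slot 3, H→slot 2, D→slot 1, C skipped, A skipped, G skipped, F→slot 4, E skipped.
Slots: [1:D] [2:H] [3:B] [4:F]
Profit = 48 + 50 + 55 + 23 = 176

176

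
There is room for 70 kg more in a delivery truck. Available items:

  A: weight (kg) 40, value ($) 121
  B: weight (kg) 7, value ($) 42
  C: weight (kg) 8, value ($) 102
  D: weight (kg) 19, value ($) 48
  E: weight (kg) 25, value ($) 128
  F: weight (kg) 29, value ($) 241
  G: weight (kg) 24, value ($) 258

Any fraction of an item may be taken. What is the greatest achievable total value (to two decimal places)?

Ratios (sorted): C 12.75, G 10.75, F 8.31, B 6.00, E 5.12, A 3.02, D 2.53
take C (8 @ 102); take G (24 @ 258); take F (29 @ 241); take B (7 @ 42); take 2/25 of E → 10.24. Capacity used 70/70.
Total value = 653.24

653.24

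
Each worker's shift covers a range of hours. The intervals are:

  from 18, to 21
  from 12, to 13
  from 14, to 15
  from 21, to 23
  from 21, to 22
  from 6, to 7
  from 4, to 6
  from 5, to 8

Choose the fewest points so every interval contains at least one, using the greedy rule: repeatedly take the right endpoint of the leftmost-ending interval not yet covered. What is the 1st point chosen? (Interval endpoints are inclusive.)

6

By right end: [4,6]  [6,7]  [5,8]  [12,13]  [14,15]  [18,21]  [21,22]  [21,23]
[4,6] uncovered → point at 6; [12,13] uncovered → point at 13; [14,15] uncovered → point at 15; [18,21] uncovered → point at 21.
Points: 6, 13, 15, 21 (4 total).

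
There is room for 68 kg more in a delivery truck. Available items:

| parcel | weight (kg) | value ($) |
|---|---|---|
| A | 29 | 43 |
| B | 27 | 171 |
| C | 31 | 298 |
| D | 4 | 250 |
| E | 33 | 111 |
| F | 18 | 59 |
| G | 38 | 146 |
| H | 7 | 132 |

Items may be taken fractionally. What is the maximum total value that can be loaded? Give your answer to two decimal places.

Order: D (250/4=62.50) > H (132/7=18.86) > C (298/31=9.61) > B (171/27=6.33) > G (146/38=3.84) > E (111/33=3.36) > F (59/18=3.28) > A (43/29=1.48)
Fill: take D (4 @ 250) → take H (7 @ 132) → take C (31 @ 298) → take 26/27 of B → 164.67; 68/68 used.
Total value = 844.67

844.67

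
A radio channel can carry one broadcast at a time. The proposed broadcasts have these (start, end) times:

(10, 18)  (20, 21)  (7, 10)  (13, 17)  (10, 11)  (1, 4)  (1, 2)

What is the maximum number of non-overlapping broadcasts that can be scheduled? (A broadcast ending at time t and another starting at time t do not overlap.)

Greedy by earliest finish: after sorting by end time, pick each interval compatible with the last pick.
Sorted by end: (1,2)  (1,4)  (7,10)  (10,11)  (13,17)  (10,18)  (20,21)
take (1,2); skip (1,4); take (7,10); take (10,11); take (13,17); take (20,21).
Selected 5 broadcasts.

5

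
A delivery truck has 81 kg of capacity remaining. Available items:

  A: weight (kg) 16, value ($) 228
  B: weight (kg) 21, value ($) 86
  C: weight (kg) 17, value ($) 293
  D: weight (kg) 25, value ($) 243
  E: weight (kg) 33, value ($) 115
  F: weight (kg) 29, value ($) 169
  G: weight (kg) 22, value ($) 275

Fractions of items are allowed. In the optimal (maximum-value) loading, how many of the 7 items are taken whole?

4

Order: C (293/17=17.24) > A (228/16=14.25) > G (275/22=12.50) > D (243/25=9.72) > F (169/29=5.83) > B (86/21=4.10) > E (115/33=3.48)
Fill: take C (17 @ 293) → take A (16 @ 228) → take G (22 @ 275) → take D (25 @ 243) → take 1/29 of F → 5.83; 81/81 used.
4 item(s) taken whole; one partial (take 1/29 of F).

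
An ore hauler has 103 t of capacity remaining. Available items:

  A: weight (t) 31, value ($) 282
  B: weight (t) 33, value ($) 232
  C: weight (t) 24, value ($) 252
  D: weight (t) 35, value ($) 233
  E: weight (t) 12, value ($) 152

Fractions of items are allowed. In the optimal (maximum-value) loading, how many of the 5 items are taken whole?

4

Greedy by value/weight ratio, highest first.
Order: E (152/12=12.67) > C (252/24=10.50) > A (282/31=9.10) > B (232/33=7.03) > D (233/35=6.66)
Fill: take E (12 @ 152) → take C (24 @ 252) → take A (31 @ 282) → take B (33 @ 232) → take 3/35 of D → 19.97; 103/103 used.
4 item(s) taken whole; one partial (take 3/35 of D).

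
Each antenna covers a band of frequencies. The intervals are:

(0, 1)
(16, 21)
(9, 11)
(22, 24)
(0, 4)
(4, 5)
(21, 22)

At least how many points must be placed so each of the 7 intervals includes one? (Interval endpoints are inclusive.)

Sorted: [0,1] [0,4] [4,5] [9,11] [16,21] [21,22] [22,24]
{[0,1],[0,4]} hit by 1; {[4,5]} hit by 5; {[9,11]} hit by 11; {[16,21],[21,22]} hit by 21; {[22,24]} hit by 24.
Points: 1, 5, 11, 21, 24 (5 total).

5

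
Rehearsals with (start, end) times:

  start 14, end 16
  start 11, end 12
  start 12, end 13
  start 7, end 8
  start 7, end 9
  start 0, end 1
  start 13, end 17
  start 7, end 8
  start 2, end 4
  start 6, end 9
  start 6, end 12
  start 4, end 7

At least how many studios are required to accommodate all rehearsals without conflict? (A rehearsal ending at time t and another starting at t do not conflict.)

The answer is the maximum number of intervals overlapping at any instant.
Events (time:±→running): 0:+→1 1:-→0 2:+→1 4:-→0 4:+→1 6:+→2 6:+→3 7:-→2 7:+→3 7:+→4 7:+→5 … peak 5.

5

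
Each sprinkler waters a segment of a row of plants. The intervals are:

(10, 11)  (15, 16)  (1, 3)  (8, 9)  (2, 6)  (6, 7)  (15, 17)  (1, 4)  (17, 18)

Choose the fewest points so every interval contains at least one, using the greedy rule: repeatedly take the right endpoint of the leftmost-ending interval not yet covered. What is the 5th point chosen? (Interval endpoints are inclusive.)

Sort by right endpoint; whenever an interval is uncovered, place a point at its right end.
Sorted: [1,3] [1,4] [2,6] [6,7] [8,9] [10,11] [15,16] [15,17] [17,18]
{[1,3],[1,4],[2,6]} hit by 3; {[6,7]} hit by 7; {[8,9]} hit by 9; {[10,11]} hit by 11; {[15,16],[15,17]} hit by 16; {[17,18]} hit by 18.
Points: 3, 7, 9, 11, 16, 18 (6 total).

16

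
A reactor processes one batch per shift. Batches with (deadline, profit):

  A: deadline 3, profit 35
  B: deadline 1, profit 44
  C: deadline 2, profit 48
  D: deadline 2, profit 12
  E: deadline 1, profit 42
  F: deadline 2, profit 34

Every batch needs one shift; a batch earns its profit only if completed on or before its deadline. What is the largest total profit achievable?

Profit order: C=48 B=44 E=42 A=35 F=34 D=12
Assign: C→slot 2, B→slot 1, E skipped, A→slot 3, F skipped, D skipped.
Slots: [1:B] [2:C] [3:A]
Profit = 44 + 48 + 35 = 127

127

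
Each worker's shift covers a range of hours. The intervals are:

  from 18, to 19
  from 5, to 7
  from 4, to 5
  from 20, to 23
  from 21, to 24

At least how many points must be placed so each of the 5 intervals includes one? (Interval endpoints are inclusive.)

By right end: [4,5]  [5,7]  [18,19]  [20,23]  [21,24]
[4,5] uncovered → point at 5; [18,19] uncovered → point at 19; [20,23] uncovered → point at 23.
Points: 5, 19, 23 (3 total).

3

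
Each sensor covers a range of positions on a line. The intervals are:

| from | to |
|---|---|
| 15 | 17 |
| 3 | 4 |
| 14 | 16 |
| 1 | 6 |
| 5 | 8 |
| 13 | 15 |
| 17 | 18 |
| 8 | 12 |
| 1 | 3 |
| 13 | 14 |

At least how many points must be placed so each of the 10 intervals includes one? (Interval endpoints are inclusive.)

Sort by right endpoint; whenever an interval is uncovered, place a point at its right end.
By right end: [1,3]  [3,4]  [1,6]  [5,8]  [8,12]  [13,14]  [13,15]  [14,16]  [15,17]  [17,18]
[1,3] uncovered → point at 3; [5,8] uncovered → point at 8; [13,14] uncovered → point at 14; [15,17] uncovered → point at 17.
Points: 3, 8, 14, 17 (4 total).

4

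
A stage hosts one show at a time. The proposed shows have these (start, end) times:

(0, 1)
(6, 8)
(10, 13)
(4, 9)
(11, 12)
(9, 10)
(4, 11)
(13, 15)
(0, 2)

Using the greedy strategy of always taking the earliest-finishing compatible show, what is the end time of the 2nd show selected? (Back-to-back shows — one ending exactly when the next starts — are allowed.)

8

By end time: (0,1), (0,2), (6,8), (4,9), (9,10), (4,11), (11,12), (10,13), (13,15).
Pick (0,1); next start ≥ 1 → (6,8); next start ≥ 8 → (9,10); next start ≥ 10 → (11,12); next start ≥ 12 → (13,15).
Selected: (0,1) (6,8) (9,10) (11,12) (13,15)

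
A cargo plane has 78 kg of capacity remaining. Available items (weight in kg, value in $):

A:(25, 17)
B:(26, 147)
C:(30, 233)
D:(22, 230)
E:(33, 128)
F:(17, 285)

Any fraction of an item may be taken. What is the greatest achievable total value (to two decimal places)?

Greedy by value/weight ratio, highest first.
Order: F (285/17=16.76) > D (230/22=10.45) > C (233/30=7.77) > B (147/26=5.65) > E (128/33=3.88) > A (17/25=0.68)
Fill: take F (17 @ 285) → take D (22 @ 230) → take C (30 @ 233) → take 9/26 of B → 50.88; 78/78 used.
Total value = 798.88

798.88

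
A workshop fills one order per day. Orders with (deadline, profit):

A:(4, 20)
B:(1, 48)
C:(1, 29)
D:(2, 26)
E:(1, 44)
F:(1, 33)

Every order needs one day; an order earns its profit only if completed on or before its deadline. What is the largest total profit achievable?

Sort by profit descending; place each in the latest free slot ≤ its deadline.
Profit order: B=48 E=44 F=33 C=29 D=26 A=20
Assign: B→slot 1, E skipped, F skipped, C skipped, D→slot 2, A→slot 4.
Slots: [1:B] [2:D] [4:A]
Profit = 48 + 26 + 20 = 94

94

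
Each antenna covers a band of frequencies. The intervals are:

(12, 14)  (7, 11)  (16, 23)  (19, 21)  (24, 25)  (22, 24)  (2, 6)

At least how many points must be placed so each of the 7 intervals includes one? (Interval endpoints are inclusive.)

Sorted: [2,6] [7,11] [12,14] [19,21] [16,23] [22,24] [24,25]
{[2,6]} hit by 6; {[7,11]} hit by 11; {[12,14]} hit by 14; {[19,21],[16,23]} hit by 21; {[22,24],[24,25]} hit by 24.
Points: 6, 11, 14, 21, 24 (5 total).

5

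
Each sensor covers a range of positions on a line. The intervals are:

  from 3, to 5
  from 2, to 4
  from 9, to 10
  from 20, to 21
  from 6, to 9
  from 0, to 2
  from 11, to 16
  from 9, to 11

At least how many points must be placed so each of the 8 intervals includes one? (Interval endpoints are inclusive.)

5

Process intervals by earliest right end; each time one isn't hit yet, stab at its right endpoint.
Sorted: [0,2] [2,4] [3,5] [6,9] [9,10] [9,11] [11,16] [20,21]
{[0,2],[2,4]} hit by 2; {[3,5]} hit by 5; {[6,9],[9,10],[9,11]} hit by 9; {[11,16]} hit by 16; {[20,21]} hit by 21.
Points: 2, 5, 9, 16, 21 (5 total).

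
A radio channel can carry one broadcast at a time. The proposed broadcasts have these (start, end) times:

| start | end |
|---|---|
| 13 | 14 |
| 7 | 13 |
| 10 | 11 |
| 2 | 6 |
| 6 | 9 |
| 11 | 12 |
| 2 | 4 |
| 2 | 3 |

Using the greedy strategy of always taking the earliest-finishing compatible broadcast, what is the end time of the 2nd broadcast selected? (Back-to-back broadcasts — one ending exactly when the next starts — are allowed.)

By end time: (2,3), (2,4), (2,6), (6,9), (10,11), (11,12), (7,13), (13,14).
Pick (2,3); next start ≥ 3 → (6,9); next start ≥ 9 → (10,11); next start ≥ 11 → (11,12); next start ≥ 12 → (13,14).
Selected: (2,3) (6,9) (10,11) (11,12) (13,14)

9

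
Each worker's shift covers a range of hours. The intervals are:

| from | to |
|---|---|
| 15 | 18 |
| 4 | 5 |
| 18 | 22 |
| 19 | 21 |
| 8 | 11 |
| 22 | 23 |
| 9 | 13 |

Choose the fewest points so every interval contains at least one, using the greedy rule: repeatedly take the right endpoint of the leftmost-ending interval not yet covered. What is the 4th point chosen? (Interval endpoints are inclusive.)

21

Process intervals by earliest right end; each time one isn't hit yet, stab at its right endpoint.
Sorted: [4,5] [8,11] [9,13] [15,18] [19,21] [18,22] [22,23]
{[4,5]} hit by 5; {[8,11],[9,13]} hit by 11; {[15,18]} hit by 18; {[19,21],[18,22]} hit by 21; {[22,23]} hit by 23.
Points: 5, 11, 18, 21, 23 (5 total).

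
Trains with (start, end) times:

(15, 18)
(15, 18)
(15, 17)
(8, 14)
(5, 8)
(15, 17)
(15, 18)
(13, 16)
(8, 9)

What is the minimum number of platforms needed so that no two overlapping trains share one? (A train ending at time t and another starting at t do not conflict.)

6

starts: [5, 8, 8, 13, 15, 15, 15, 15, 15]
ends:   [8, 9, 14, 16, 17, 17, 18, 18, 18]
s5→1 e8→0 s8→1 s8→2 e9→1 s13→2 e14→1 s15→2 s15→3 s15→4 s15→5 s15→6  — peak 6.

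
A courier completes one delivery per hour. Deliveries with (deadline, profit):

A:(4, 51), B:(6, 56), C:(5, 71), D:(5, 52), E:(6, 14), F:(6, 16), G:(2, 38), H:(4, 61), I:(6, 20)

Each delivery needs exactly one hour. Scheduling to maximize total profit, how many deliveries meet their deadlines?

By profit: C(d5,71), H(d4,61), B(d6,56), D(d5,52), A(d4,51), G(d2,38), I(d6,20), F(d6,16), E(d6,14)
C→slot 5; H→slot 4; B→slot 6; D→slot 3; A→slot 2; G→slot 1; I skipped; F skipped; E skipped.
6 of 9 scheduled.

6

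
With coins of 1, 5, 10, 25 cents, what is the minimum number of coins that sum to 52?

4

52 = 2×25 + 2×1
Total coins = 2 + 2 = 4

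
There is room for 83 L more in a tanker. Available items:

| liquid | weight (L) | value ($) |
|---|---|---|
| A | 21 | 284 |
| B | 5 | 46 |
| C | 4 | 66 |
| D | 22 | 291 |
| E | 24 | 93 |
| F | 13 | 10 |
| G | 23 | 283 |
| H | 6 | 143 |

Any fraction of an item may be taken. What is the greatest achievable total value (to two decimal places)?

1120.75

Order: H (143/6=23.83) > C (66/4=16.50) > A (284/21=13.52) > D (291/22=13.23) > G (283/23=12.30) > B (46/5=9.20) > E (93/24=3.88) > F (10/13=0.77)
Fill: take H (6 @ 143) → take C (4 @ 66) → take A (21 @ 284) → take D (22 @ 291) → take G (23 @ 283) → take B (5 @ 46) → take 2/24 of E → 7.75; 83/83 used.
Total value = 1120.75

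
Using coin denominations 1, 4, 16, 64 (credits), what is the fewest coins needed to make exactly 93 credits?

Greedy: take as many of the largest coin as possible, then repeat with the remainder.
93 − 1×64→29 − 1×16→13 − 3×4→1 − 1×1→0
Total coins = 1 + 1 + 3 + 1 = 6

6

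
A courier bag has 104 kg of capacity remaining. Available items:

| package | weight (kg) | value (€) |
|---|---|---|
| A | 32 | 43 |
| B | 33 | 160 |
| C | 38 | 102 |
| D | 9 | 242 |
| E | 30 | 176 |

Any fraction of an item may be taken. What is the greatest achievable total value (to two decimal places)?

Greedy by value/weight ratio, highest first.
Order: D (242/9=26.89) > E (176/30=5.87) > B (160/33=4.85) > C (102/38=2.68) > A (43/32=1.34)
Fill: take D (9 @ 242) → take E (30 @ 176) → take B (33 @ 160) → take 32/38 of C → 85.89; 104/104 used.
Total value = 663.89

663.89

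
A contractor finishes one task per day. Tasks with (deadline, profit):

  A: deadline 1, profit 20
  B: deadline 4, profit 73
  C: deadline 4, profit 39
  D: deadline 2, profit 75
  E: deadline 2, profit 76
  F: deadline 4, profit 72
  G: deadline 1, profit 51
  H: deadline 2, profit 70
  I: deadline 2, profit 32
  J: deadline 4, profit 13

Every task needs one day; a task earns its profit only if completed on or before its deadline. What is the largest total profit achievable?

296

Take jobs in profit order; each goes to the latest open slot no later than its deadline.
Profit order: E=76 D=75 B=73 F=72 H=70 G=51 C=39 I=32 A=20 J=13
Assign: E→slot 2, D→slot 1, B→slot 4, F→slot 3, H skipped, G skipped, C skipped, I skipped, A skipped, J skipped.
Slots: [1:D] [2:E] [3:F] [4:B]
Profit = 75 + 76 + 72 + 73 = 296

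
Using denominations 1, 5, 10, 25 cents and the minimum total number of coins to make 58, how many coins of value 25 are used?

Use the largest denomination that fits, subtract, and repeat.
58 = 2×25 + 1×5 + 3×1
Count of 25: 2

2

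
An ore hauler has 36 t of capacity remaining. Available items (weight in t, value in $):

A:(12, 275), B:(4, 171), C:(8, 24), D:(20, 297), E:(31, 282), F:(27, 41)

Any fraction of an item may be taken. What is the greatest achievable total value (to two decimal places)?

743.00

Sort by value per unit weight and fill in that order.
Ratios (sorted): B 42.75, A 22.92, D 14.85, E 9.10, C 3.00, F 1.52
take B (4 @ 171); take A (12 @ 275); take D (20 @ 297). Capacity used 36/36.
Total value = 743.00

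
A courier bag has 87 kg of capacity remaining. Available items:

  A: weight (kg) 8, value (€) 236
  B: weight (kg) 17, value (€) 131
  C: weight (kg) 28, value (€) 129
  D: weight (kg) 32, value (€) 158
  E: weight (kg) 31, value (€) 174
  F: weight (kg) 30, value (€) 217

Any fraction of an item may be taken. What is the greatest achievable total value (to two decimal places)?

Greedy by value/weight ratio, highest first.
Order: A (236/8=29.50) > B (131/17=7.71) > F (217/30=7.23) > E (174/31=5.61) > D (158/32=4.94) > C (129/28=4.61)
Fill: take A (8 @ 236) → take B (17 @ 131) → take F (30 @ 217) → take E (31 @ 174) → take 1/32 of D → 4.94; 87/87 used.
Total value = 762.94

762.94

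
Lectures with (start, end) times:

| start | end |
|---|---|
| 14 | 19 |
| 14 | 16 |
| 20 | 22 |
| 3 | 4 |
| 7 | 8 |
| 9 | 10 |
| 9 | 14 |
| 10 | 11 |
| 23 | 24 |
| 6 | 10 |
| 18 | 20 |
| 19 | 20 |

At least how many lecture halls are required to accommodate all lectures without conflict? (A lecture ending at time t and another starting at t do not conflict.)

3

The answer is the maximum number of intervals overlapping at any instant.
starts: [3, 6, 7, 9, 9, 10, 14, 14, 18, 19, 20, 23]
ends:   [4, 8, 10, 10, 11, 14, 16, 19, 20, 20, 22, 24]
s3→1 e4→0 s6→1 s7→2 e8→1 s9→2 s9→3  — peak 3.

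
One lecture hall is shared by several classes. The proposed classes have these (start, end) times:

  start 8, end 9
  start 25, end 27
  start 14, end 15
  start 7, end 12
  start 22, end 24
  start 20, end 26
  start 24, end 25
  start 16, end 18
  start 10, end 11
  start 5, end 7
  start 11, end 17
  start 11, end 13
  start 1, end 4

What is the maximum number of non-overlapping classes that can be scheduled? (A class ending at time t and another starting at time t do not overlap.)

Greedy by earliest finish: after sorting by end time, pick each interval compatible with the last pick.
Sorted by end: (1,4)  (5,7)  (8,9)  (10,11)  (7,12)  (11,13)  (14,15)  (11,17)  (16,18)  (22,24)  (24,25)  (20,26)  (25,27)
take (1,4); take (5,7); take (8,9); take (10,11); take (11,13); take (14,15); take (16,18); take (22,24); take (24,25); skip (20,26); take (25,27).
Selected 10 classes.

10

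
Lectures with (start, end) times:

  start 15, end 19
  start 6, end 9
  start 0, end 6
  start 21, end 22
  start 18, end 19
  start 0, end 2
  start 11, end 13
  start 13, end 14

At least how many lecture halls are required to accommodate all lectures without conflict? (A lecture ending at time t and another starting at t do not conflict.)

The answer is the maximum number of intervals overlapping at any instant.
starts: [0, 0, 6, 11, 13, 15, 18, 21]
ends:   [2, 6, 9, 13, 14, 19, 19, 22]
s0→1 s0→2  — peak 2.

2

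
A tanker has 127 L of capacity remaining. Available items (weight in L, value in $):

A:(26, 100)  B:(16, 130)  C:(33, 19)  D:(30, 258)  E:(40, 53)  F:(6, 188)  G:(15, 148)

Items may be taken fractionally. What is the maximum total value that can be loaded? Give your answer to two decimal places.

Greedy by value/weight ratio, highest first.
Order: F (188/6=31.33) > G (148/15=9.87) > D (258/30=8.60) > B (130/16=8.12) > A (100/26=3.85) > E (53/40=1.32) > C (19/33=0.58)
Fill: take F (6 @ 188) → take G (15 @ 148) → take D (30 @ 258) → take B (16 @ 130) → take A (26 @ 100) → take 34/40 of E → 45.05; 127/127 used.
Total value = 869.05

869.05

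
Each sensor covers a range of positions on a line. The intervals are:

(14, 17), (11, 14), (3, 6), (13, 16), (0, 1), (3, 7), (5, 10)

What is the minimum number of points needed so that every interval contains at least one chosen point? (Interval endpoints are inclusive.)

By right end: [0,1]  [3,6]  [3,7]  [5,10]  [11,14]  [13,16]  [14,17]
[0,1] uncovered → point at 1; [3,6] uncovered → point at 6; [11,14] uncovered → point at 14.
Points: 1, 6, 14 (3 total).

3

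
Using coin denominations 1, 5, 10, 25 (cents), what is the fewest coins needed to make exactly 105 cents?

105 − 4×25→5 − 1×5→0
Total coins = 4 + 1 = 5

5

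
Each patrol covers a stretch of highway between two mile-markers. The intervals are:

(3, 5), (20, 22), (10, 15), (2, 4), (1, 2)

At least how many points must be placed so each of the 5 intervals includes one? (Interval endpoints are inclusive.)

Process intervals by earliest right end; each time one isn't hit yet, stab at its right endpoint.
By right end: [1,2]  [2,4]  [3,5]  [10,15]  [20,22]
[1,2] uncovered → point at 2; [3,5] uncovered → point at 5; [10,15] uncovered → point at 15; [20,22] uncovered → point at 22.
Points: 2, 5, 15, 22 (4 total).

4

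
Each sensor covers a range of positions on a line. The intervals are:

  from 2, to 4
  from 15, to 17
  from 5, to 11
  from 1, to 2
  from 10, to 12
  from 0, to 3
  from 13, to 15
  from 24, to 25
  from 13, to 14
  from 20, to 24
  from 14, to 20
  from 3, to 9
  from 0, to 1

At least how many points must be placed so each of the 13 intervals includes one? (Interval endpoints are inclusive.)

6

Process intervals by earliest right end; each time one isn't hit yet, stab at its right endpoint.
Sorted: [0,1] [1,2] [0,3] [2,4] [3,9] [5,11] [10,12] [13,14] [13,15] [15,17] [14,20] [20,24] [24,25]
{[0,1],[1,2],[0,3]} hit by 1; {[2,4],[3,9]} hit by 4; {[5,11],[10,12]} hit by 11; {[13,14],[13,15]} hit by 14; {[15,17],[14,20]} hit by 17; {[20,24],[24,25]} hit by 24.
Points: 1, 4, 11, 14, 17, 24 (6 total).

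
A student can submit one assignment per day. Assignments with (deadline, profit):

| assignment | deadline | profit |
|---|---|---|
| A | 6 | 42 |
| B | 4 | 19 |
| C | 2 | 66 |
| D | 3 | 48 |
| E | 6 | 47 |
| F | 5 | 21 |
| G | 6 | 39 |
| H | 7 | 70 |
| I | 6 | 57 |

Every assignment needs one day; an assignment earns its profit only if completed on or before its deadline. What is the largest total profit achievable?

369

Profit order: H=70 C=66 I=57 D=48 E=47 A=42 G=39 F=21 B=19
Assign: H→slot 7, C→slot 2, I→slot 6, D→slot 3, E→slot 5, A→slot 4, G→slot 1, F skipped, B skipped.
Slots: [1:G] [2:C] [3:D] [4:A] [5:E] [6:I] [7:H]
Profit = 39 + 66 + 48 + 42 + 47 + 57 + 70 = 369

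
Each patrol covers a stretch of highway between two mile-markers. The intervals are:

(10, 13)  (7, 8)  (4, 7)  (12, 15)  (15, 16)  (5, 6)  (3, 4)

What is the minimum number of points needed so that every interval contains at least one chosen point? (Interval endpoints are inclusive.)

Process intervals by earliest right end; each time one isn't hit yet, stab at its right endpoint.
Sorted: [3,4] [5,6] [4,7] [7,8] [10,13] [12,15] [15,16]
{[3,4]} hit by 4; {[5,6],[4,7]} hit by 6; {[7,8]} hit by 8; {[10,13],[12,15]} hit by 13; {[15,16]} hit by 16.
Points: 4, 6, 8, 13, 16 (5 total).

5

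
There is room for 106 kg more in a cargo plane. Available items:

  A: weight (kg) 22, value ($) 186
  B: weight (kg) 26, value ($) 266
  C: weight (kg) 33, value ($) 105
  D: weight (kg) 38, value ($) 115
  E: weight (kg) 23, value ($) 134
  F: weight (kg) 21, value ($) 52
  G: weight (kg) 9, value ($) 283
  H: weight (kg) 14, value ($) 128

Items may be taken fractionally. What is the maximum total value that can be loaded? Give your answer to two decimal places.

Sort by value per unit weight and fill in that order.
Order: G (283/9=31.44) > B (266/26=10.23) > H (128/14=9.14) > A (186/22=8.45) > E (134/23=5.83) > C (105/33=3.18) > D (115/38=3.03) > F (52/21=2.48)
Fill: take G (9 @ 283) → take B (26 @ 266) → take H (14 @ 128) → take A (22 @ 186) → take E (23 @ 134) → take 12/33 of C → 38.18; 106/106 used.
Total value = 1035.18

1035.18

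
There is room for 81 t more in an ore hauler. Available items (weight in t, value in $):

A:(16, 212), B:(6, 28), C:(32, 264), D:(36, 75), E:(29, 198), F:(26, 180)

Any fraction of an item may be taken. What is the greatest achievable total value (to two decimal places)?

Order: A (212/16=13.25) > C (264/32=8.25) > F (180/26=6.92) > E (198/29=6.83) > B (28/6=4.67) > D (75/36=2.08)
Fill: take A (16 @ 212) → take C (32 @ 264) → take F (26 @ 180) → take 7/29 of E → 47.79; 81/81 used.
Total value = 703.79

703.79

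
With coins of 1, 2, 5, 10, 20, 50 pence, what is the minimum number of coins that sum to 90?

Use the largest denomination that fits, subtract, and repeat.
90 − 1×50→40 − 2×20→0
Total coins = 1 + 2 = 3

3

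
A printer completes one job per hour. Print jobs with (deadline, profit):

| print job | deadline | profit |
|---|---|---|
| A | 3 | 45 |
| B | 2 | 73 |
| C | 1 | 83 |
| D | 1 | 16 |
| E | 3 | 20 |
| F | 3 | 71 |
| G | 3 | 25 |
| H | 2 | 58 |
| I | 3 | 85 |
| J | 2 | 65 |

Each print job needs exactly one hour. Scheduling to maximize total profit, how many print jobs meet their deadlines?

Profit order: I=85 C=83 B=73 F=71 J=65 H=58 A=45 G=25 E=20 D=16
Assign: I→slot 3, C→slot 1, B→slot 2, F skipped, J skipped, H skipped, A skipped, G skipped, E skipped, D skipped.
Slots: [1:C] [2:B] [3:I]
3 of 10 scheduled.

3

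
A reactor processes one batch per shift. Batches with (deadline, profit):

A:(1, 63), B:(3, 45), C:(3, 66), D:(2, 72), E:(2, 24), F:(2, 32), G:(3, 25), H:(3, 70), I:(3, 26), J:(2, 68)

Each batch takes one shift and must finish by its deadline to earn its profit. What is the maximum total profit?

Take jobs in profit order; each goes to the latest open slot no later than its deadline.
By profit: D(d2,72), H(d3,70), J(d2,68), C(d3,66), A(d1,63), B(d3,45), F(d2,32), I(d3,26), G(d3,25), E(d2,24)
D→slot 2; H→slot 3; J→slot 1; C skipped; A skipped; B skipped; F skipped; I skipped; G skipped; E skipped.
Profit = 68 + 72 + 70 = 210

210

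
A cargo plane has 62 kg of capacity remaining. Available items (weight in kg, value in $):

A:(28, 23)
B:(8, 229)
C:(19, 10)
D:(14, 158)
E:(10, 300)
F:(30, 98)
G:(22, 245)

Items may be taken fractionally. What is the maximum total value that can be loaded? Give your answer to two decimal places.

Greedy by value/weight ratio, highest first.
Ratios (sorted): E 30.00, B 28.62, D 11.29, G 11.14, F 3.27, A 0.82, C 0.53
take E (10 @ 300); take B (8 @ 229); take D (14 @ 158); take G (22 @ 245); take 8/30 of F → 26.13. Capacity used 62/62.
Total value = 958.13

958.13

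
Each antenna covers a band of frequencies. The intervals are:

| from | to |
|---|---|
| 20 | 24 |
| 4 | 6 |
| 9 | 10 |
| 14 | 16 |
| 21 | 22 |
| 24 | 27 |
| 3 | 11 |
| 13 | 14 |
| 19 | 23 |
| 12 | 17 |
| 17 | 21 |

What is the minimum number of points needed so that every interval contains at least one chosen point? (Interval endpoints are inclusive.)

5

By right end: [4,6]  [9,10]  [3,11]  [13,14]  [14,16]  [12,17]  [17,21]  [21,22]  [19,23]  [20,24]  [24,27]
[4,6] uncovered → point at 6; [9,10] uncovered → point at 10; [13,14] uncovered → point at 14; [17,21] uncovered → point at 21; [24,27] uncovered → point at 27.
Points: 6, 10, 14, 21, 27 (5 total).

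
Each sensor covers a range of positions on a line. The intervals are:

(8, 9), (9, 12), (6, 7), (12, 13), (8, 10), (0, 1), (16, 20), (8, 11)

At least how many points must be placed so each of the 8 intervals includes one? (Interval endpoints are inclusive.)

5

Sort by right endpoint; whenever an interval is uncovered, place a point at its right end.
By right end: [0,1]  [6,7]  [8,9]  [8,10]  [8,11]  [9,12]  [12,13]  [16,20]
[0,1] uncovered → point at 1; [6,7] uncovered → point at 7; [8,9] uncovered → point at 9; [12,13] uncovered → point at 13; [16,20] uncovered → point at 20.
Points: 1, 7, 9, 13, 20 (5 total).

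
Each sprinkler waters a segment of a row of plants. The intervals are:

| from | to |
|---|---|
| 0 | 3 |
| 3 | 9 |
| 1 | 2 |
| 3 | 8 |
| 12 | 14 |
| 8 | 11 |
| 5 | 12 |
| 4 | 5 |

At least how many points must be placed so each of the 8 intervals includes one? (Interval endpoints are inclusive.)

Sorted: [1,2] [0,3] [4,5] [3,8] [3,9] [8,11] [5,12] [12,14]
{[1,2],[0,3]} hit by 2; {[4,5],[3,8],[3,9]} hit by 5; {[8,11],[5,12]} hit by 11; {[12,14]} hit by 14.
Points: 2, 5, 11, 14 (4 total).

4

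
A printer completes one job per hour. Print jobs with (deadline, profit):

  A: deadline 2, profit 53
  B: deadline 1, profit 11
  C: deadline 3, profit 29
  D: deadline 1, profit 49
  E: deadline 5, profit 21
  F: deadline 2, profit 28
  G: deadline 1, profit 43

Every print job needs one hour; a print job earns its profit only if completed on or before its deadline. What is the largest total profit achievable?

Take jobs in profit order; each goes to the latest open slot no later than its deadline.
Profit order: A=53 D=49 G=43 C=29 F=28 E=21 B=11
Assign: A→slot 2, D→slot 1, G skipped, C→slot 3, F skipped, E→slot 5, B skipped.
Slots: [1:D] [2:A] [3:C] [5:E]
Profit = 49 + 53 + 29 + 21 = 152

152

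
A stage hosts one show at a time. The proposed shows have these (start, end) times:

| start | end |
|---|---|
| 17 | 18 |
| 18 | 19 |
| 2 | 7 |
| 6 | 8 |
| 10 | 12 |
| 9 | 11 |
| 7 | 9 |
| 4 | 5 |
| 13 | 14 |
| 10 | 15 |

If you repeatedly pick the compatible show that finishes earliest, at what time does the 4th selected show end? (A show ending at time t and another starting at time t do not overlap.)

Sorted by end: (4,5)  (2,7)  (6,8)  (7,9)  (9,11)  (10,12)  (13,14)  (10,15)  (17,18)  (18,19)
take (4,5); skip (2,7); take (6,8); take (9,11); skip (10,12); take (13,14); skip (10,15); take (17,18); take (18,19).
Selected: (4,5) (6,8) (9,11) (13,14) (17,18) (18,19)

14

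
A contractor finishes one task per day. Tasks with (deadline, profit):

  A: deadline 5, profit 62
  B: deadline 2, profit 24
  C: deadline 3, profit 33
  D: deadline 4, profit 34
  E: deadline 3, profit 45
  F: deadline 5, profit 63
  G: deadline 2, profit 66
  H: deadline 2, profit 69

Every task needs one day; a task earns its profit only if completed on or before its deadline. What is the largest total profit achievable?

Profit order: H=69 G=66 F=63 A=62 E=45 D=34 C=33 B=24
Assign: H→slot 2, G→slot 1, F→slot 5, A→slot 4, E→slot 3, D skipped, C skipped, B skipped.
Slots: [1:G] [2:H] [3:E] [4:A] [5:F]
Profit = 66 + 69 + 45 + 62 + 63 = 305

305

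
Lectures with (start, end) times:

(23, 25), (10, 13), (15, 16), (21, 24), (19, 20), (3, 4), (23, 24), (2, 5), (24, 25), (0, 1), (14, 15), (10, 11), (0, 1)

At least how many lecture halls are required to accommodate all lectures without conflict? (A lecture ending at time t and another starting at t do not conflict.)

The answer is the maximum number of intervals overlapping at any instant.
Events (time:±→running): 0:+→1 0:+→2 1:-→1 1:-→0 2:+→1 3:+→2 4:-→1 5:-→0 10:+→1 10:+→2 11:-→1 13:-→0 14:+→1 15:-→0 15:+→1 16:-→0 19:+→1 20:-→0 21:+→1 23:+→2 23:+→3 … peak 3.

3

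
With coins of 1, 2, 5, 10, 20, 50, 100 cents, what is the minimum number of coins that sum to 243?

6

243 = 2×100 + 2×20 + 1×2 + 1×1
Total coins = 2 + 2 + 1 + 1 = 6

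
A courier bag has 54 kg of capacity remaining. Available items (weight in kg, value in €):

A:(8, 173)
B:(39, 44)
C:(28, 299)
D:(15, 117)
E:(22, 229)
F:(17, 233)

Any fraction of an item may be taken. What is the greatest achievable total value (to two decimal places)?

Greedy by value/weight ratio, highest first.
Ratios (sorted): A 21.62, F 13.71, C 10.68, E 10.41, D 7.80, B 1.13
take A (8 @ 173); take F (17 @ 233); take C (28 @ 299); take 1/22 of E → 10.41. Capacity used 54/54.
Total value = 715.41

715.41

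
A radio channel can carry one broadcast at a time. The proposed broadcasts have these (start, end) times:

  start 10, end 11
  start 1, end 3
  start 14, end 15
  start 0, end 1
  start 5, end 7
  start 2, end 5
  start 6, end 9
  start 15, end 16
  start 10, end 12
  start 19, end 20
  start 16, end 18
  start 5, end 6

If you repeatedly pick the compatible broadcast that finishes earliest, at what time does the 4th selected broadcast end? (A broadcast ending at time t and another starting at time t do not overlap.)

9

Greedy by earliest finish: after sorting by end time, pick each interval compatible with the last pick.
Sorted by end: (0,1)  (1,3)  (2,5)  (5,6)  (5,7)  (6,9)  (10,11)  (10,12)  (14,15)  (15,16)  (16,18)  (19,20)
take (0,1); take (1,3); take (5,6); take (6,9); take (10,11); take (14,15); take (15,16); take (16,18); take (19,20).
Selected: (0,1) (1,3) (5,6) (6,9) (10,11) (14,15) (15,16) (16,18) (19,20)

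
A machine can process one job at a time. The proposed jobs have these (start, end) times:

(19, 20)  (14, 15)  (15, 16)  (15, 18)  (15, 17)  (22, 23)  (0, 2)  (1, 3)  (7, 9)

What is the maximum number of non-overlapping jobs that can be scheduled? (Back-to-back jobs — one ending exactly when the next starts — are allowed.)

6

Greedy by earliest finish: after sorting by end time, pick each interval compatible with the last pick.
By end time: (0,2), (1,3), (7,9), (14,15), (15,16), (15,17), (15,18), (19,20), (22,23).
Pick (0,2); next start ≥ 2 → (7,9); next start ≥ 9 → (14,15); next start ≥ 15 → (15,16); next start ≥ 16 → (19,20); next start ≥ 20 → (22,23).
Selected 6 jobs.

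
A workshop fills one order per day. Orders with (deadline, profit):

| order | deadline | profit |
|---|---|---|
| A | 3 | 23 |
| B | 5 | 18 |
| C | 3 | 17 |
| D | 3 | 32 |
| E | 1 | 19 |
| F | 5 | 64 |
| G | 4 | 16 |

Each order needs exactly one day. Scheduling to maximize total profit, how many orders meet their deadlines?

Take jobs in profit order; each goes to the latest open slot no later than its deadline.
Profit order: F=64 D=32 A=23 E=19 B=18 C=17 G=16
Assign: F→slot 5, D→slot 3, A→slot 2, E→slot 1, B→slot 4, C skipped, G skipped.
Slots: [1:E] [2:A] [3:D] [4:B] [5:F]
5 of 7 scheduled.

5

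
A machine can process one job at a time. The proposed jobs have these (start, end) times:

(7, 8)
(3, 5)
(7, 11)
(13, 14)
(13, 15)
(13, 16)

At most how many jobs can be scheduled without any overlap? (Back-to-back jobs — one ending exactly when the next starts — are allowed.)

3

By end time: (3,5), (7,8), (7,11), (13,14), (13,15), (13,16).
Pick (3,5); next start ≥ 5 → (7,8); next start ≥ 8 → (13,14).
Selected 3 jobs.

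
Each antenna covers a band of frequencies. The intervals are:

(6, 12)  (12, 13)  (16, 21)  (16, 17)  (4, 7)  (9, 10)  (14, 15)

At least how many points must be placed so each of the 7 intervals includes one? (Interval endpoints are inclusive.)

5

By right end: [4,7]  [9,10]  [6,12]  [12,13]  [14,15]  [16,17]  [16,21]
[4,7] uncovered → point at 7; [9,10] uncovered → point at 10; [12,13] uncovered → point at 13; [14,15] uncovered → point at 15; [16,17] uncovered → point at 17.
Points: 7, 10, 13, 15, 17 (5 total).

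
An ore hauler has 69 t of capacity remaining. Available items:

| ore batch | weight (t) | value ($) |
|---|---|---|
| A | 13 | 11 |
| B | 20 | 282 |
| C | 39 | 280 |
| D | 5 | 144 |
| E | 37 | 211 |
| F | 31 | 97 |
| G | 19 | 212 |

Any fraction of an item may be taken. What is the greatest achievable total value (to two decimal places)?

Greedy by value/weight ratio, highest first.
Order: D (144/5=28.80) > B (282/20=14.10) > G (212/19=11.16) > C (280/39=7.18) > E (211/37=5.70) > F (97/31=3.13) > A (11/13=0.85)
Fill: take D (5 @ 144) → take B (20 @ 282) → take G (19 @ 212) → take 25/39 of C → 179.49; 69/69 used.
Total value = 817.49

817.49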